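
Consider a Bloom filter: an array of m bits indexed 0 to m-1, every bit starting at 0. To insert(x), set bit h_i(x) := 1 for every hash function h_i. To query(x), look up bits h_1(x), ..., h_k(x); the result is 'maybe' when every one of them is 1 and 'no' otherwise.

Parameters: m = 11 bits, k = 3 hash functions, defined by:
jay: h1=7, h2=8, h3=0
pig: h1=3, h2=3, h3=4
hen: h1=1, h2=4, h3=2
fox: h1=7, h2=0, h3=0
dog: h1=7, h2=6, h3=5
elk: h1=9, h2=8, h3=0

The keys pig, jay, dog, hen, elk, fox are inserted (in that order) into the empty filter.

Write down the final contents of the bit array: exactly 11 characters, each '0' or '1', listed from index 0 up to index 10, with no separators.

Answer: 11111111110

Derivation:
Start: bits=00000000000
After insert 'pig': sets bits 3 4 -> bits=00011000000
After insert 'jay': sets bits 0 7 8 -> bits=10011001100
After insert 'dog': sets bits 5 6 7 -> bits=10011111100
After insert 'hen': sets bits 1 2 4 -> bits=11111111100
After insert 'elk': sets bits 0 8 9 -> bits=11111111110
After insert 'fox': sets bits 0 7 -> bits=11111111110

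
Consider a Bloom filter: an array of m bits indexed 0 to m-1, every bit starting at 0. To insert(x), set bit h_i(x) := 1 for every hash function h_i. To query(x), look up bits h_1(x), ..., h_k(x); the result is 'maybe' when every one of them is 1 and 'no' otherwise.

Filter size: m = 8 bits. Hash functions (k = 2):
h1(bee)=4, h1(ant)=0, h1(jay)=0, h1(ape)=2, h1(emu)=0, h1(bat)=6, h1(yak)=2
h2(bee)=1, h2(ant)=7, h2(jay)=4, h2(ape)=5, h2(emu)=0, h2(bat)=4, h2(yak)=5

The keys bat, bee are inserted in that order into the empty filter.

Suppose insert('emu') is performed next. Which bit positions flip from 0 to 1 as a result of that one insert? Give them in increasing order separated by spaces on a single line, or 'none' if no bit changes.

Answer: 0

Derivation:
Start: bits=00000000
After insert 'bat': sets bits 4 6 -> bits=00001010
After insert 'bee': sets bits 1 4 -> bits=01001010
insert 'emu' would touch bits 0; currently bit0=0
Bits that are 0 among those (would change 0->1): 0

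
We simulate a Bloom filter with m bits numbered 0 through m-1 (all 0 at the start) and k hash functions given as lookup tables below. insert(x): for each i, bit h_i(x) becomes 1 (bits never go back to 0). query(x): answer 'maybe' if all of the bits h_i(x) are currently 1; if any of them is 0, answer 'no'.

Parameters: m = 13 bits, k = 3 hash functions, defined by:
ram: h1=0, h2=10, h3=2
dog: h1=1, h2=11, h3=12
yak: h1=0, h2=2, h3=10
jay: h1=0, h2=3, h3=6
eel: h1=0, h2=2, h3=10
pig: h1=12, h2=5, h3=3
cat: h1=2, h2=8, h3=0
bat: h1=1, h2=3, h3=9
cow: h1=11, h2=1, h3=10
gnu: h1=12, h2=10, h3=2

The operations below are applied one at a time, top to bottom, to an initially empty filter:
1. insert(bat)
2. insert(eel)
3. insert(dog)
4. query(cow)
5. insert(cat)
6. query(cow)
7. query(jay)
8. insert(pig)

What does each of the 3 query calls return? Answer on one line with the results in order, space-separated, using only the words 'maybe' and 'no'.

Start: bits=0000000000000
Op 1: insert bat -> sets bits 1 3 9 -> bits=0101000001000
Op 2: insert eel -> sets bits 0 2 10 -> bits=1111000001100
Op 3: insert dog -> sets bits 1 11 12 -> bits=1111000001111
Op 4: query cow -> checks bit1=1, bit10=1, bit11=1 (all 1) -> maybe
Op 5: insert cat -> sets bits 0 2 8 -> bits=1111000011111
Op 6: query cow -> checks bit1=1, bit10=1, bit11=1 (all 1) -> maybe
Op 7: query jay -> checks bit0=1, bit3=1, bit6=0 (has a 0) -> no
Op 8: insert pig -> sets bits 3 5 12 -> bits=1111010011111
Query results in order: maybe maybe no

Answer: maybe maybe no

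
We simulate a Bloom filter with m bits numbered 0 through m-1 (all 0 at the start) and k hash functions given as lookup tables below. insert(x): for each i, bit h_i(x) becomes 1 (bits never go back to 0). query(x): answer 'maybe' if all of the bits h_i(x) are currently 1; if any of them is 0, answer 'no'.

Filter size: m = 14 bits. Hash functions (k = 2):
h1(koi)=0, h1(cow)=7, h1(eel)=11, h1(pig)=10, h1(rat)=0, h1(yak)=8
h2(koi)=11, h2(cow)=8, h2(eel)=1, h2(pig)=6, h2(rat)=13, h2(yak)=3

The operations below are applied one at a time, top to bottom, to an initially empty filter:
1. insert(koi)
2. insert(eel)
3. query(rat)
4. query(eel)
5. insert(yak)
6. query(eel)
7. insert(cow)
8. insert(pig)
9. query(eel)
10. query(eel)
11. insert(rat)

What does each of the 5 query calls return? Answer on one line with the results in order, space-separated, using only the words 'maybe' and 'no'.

Answer: no maybe maybe maybe maybe

Derivation:
Start: bits=00000000000000
Op 1: insert koi -> sets bits 0 11 -> bits=10000000000100
Op 2: insert eel -> sets bits 1 11 -> bits=11000000000100
Op 3: query rat -> checks bit0=1, bit13=0 (has a 0) -> no
Op 4: query eel -> checks bit1=1, bit11=1 (all 1) -> maybe
Op 5: insert yak -> sets bits 3 8 -> bits=11010000100100
Op 6: query eel -> checks bit1=1, bit11=1 (all 1) -> maybe
Op 7: insert cow -> sets bits 7 8 -> bits=11010001100100
Op 8: insert pig -> sets bits 6 10 -> bits=11010011101100
Op 9: query eel -> checks bit1=1, bit11=1 (all 1) -> maybe
Op 10: query eel -> checks bit1=1, bit11=1 (all 1) -> maybe
Op 11: insert rat -> sets bits 0 13 -> bits=11010011101101
Query results in order: no maybe maybe maybe maybe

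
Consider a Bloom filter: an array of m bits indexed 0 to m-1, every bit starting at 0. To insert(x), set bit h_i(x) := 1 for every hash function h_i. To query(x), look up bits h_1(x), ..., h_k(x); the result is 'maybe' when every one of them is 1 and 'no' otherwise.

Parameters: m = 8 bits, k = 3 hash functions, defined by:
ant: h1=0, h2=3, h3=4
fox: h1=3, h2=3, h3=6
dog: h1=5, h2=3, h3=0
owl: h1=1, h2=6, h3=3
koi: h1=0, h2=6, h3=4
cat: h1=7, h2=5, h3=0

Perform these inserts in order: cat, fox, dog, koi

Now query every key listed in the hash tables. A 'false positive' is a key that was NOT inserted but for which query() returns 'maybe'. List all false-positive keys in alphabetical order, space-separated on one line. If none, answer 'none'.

Answer: ant

Derivation:
Start: bits=00000000
After insert 'cat': sets bits 0 5 7 -> bits=10000101
After insert 'fox': sets bits 3 6 -> bits=10010111
After insert 'dog': sets bits 0 3 5 -> bits=10010111
After insert 'koi': sets bits 0 4 6 -> bits=10011111
Not inserted: ant owl — query each against bits=10011111:
query ant: checks bit0=1, bit3=1, bit4=1 (all 1) -> maybe => FALSE POSITIVE
query owl: checks bit1=0, bit3=1, bit6=1 (has a 0) -> no => not a false positive
False positives (alphabetical): ant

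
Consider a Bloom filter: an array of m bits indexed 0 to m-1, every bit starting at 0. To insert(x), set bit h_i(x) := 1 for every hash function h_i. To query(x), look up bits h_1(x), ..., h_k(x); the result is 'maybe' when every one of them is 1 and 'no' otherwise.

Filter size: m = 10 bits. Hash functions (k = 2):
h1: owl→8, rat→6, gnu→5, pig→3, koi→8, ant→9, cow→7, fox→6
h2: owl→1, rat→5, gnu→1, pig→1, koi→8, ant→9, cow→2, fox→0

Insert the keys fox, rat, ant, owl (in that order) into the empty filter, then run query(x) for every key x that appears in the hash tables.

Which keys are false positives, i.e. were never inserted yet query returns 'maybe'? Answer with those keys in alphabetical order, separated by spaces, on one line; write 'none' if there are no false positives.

Answer: gnu koi

Derivation:
Start: bits=0000000000
After insert 'fox': sets bits 0 6 -> bits=1000001000
After insert 'rat': sets bits 5 6 -> bits=1000011000
After insert 'ant': sets bits 9 -> bits=1000011001
After insert 'owl': sets bits 1 8 -> bits=1100011011
Not inserted: cow gnu koi pig — query each against bits=1100011011:
query cow: checks bit2=0, bit7=0 (has a 0) -> no => not a false positive
query gnu: checks bit1=1, bit5=1 (all 1) -> maybe => FALSE POSITIVE
query koi: checks bit8=1 (all 1) -> maybe => FALSE POSITIVE
query pig: checks bit1=1, bit3=0 (has a 0) -> no => not a false positive
False positives (alphabetical): gnu koi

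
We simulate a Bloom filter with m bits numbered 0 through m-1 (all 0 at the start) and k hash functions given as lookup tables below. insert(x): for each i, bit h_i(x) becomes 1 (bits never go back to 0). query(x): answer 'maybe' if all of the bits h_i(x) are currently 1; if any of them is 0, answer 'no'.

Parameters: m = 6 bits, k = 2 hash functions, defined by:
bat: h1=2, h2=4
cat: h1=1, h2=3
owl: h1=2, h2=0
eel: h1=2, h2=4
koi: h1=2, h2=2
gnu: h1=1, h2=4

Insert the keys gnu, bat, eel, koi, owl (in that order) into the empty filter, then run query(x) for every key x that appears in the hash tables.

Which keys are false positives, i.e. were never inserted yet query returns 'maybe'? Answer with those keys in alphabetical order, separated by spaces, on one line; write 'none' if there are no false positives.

Start: bits=000000
After insert 'gnu': sets bits 1 4 -> bits=010010
After insert 'bat': sets bits 2 4 -> bits=011010
After insert 'eel': sets bits 2 4 -> bits=011010
After insert 'koi': sets bits 2 -> bits=011010
After insert 'owl': sets bits 0 2 -> bits=111010
Not inserted: cat — query each against bits=111010:
query cat: checks bit1=1, bit3=0 (has a 0) -> no => not a false positive
False positives (alphabetical): none

Answer: none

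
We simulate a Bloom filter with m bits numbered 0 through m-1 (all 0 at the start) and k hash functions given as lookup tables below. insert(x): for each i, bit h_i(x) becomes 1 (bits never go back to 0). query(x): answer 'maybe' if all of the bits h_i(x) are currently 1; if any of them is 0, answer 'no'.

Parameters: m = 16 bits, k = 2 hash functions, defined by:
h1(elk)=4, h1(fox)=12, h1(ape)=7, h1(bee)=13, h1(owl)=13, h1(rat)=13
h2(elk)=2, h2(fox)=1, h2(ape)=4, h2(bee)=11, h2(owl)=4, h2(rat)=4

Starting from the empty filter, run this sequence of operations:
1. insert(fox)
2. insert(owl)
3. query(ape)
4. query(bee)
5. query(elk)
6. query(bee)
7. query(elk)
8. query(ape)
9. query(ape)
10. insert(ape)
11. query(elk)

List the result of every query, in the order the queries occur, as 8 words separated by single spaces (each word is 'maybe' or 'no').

Answer: no no no no no no no no

Derivation:
Start: bits=0000000000000000
Op 1: insert fox -> sets bits 1 12 -> bits=0100000000001000
Op 2: insert owl -> sets bits 4 13 -> bits=0100100000001100
Op 3: query ape -> checks bit4=1, bit7=0 (has a 0) -> no
Op 4: query bee -> checks bit11=0, bit13=1 (has a 0) -> no
Op 5: query elk -> checks bit2=0, bit4=1 (has a 0) -> no
Op 6: query bee -> checks bit11=0, bit13=1 (has a 0) -> no
Op 7: query elk -> checks bit2=0, bit4=1 (has a 0) -> no
Op 8: query ape -> checks bit4=1, bit7=0 (has a 0) -> no
Op 9: query ape -> checks bit4=1, bit7=0 (has a 0) -> no
Op 10: insert ape -> sets bits 4 7 -> bits=0100100100001100
Op 11: query elk -> checks bit2=0, bit4=1 (has a 0) -> no
Query results in order: no no no no no no no no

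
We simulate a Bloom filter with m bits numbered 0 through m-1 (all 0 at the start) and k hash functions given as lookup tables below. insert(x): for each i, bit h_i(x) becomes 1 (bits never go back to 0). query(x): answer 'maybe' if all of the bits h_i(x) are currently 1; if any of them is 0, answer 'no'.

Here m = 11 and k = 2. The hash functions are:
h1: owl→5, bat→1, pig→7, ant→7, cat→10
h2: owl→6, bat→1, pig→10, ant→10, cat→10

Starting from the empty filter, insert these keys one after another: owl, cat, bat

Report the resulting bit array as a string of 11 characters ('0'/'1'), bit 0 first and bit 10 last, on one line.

Start: bits=00000000000
After insert 'owl': sets bits 5 6 -> bits=00000110000
After insert 'cat': sets bits 10 -> bits=00000110001
After insert 'bat': sets bits 1 -> bits=01000110001

Answer: 01000110001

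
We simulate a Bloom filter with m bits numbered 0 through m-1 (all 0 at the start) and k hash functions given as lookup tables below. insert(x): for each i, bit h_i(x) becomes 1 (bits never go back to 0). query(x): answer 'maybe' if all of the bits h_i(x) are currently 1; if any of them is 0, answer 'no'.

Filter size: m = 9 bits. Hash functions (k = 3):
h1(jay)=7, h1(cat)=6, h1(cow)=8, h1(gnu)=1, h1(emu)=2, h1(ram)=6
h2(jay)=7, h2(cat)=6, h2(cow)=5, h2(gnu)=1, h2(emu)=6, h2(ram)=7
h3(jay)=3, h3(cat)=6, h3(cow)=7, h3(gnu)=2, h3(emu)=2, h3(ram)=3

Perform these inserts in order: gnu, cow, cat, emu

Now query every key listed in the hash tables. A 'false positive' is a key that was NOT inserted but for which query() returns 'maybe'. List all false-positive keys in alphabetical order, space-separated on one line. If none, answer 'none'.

Start: bits=000000000
After insert 'gnu': sets bits 1 2 -> bits=011000000
After insert 'cow': sets bits 5 7 8 -> bits=011001011
After insert 'cat': sets bits 6 -> bits=011001111
After insert 'emu': sets bits 2 6 -> bits=011001111
Not inserted: jay ram — query each against bits=011001111:
query jay: checks bit3=0, bit7=1 (has a 0) -> no => not a false positive
query ram: checks bit3=0, bit6=1, bit7=1 (has a 0) -> no => not a false positive
False positives (alphabetical): none

Answer: none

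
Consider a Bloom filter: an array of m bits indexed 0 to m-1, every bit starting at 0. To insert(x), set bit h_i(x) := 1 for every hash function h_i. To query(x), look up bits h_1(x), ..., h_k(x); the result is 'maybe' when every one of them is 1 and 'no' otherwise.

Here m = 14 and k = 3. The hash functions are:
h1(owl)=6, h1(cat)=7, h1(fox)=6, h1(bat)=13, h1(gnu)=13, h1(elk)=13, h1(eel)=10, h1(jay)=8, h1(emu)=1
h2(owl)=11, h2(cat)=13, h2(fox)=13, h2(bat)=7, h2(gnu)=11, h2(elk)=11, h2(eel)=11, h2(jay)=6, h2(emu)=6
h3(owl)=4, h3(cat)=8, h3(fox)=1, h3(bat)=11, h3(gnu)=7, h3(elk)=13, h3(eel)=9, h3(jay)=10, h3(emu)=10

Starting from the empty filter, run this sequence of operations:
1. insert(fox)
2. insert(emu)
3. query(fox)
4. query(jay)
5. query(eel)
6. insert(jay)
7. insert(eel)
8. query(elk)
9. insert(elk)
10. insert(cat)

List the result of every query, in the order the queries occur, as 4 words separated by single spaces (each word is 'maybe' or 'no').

Start: bits=00000000000000
Op 1: insert fox -> sets bits 1 6 13 -> bits=01000010000001
Op 2: insert emu -> sets bits 1 6 10 -> bits=01000010001001
Op 3: query fox -> checks bit1=1, bit6=1, bit13=1 (all 1) -> maybe
Op 4: query jay -> checks bit6=1, bit8=0, bit10=1 (has a 0) -> no
Op 5: query eel -> checks bit9=0, bit10=1, bit11=0 (has a 0) -> no
Op 6: insert jay -> sets bits 6 8 10 -> bits=01000010101001
Op 7: insert eel -> sets bits 9 10 11 -> bits=01000010111101
Op 8: query elk -> checks bit11=1, bit13=1 (all 1) -> maybe
Op 9: insert elk -> sets bits 11 13 -> bits=01000010111101
Op 10: insert cat -> sets bits 7 8 13 -> bits=01000011111101
Query results in order: maybe no no maybe

Answer: maybe no no maybe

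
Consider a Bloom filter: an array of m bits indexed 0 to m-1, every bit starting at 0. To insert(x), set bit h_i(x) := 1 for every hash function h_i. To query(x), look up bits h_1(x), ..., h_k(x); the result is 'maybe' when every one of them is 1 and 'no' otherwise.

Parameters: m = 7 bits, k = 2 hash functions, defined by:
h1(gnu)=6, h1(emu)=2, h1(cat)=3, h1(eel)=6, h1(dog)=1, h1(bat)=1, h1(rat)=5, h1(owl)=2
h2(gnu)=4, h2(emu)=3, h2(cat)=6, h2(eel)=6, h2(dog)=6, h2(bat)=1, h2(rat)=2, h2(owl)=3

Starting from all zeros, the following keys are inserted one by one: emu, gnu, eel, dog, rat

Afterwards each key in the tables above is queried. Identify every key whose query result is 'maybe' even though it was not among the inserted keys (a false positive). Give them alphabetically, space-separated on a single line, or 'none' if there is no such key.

Start: bits=0000000
After insert 'emu': sets bits 2 3 -> bits=0011000
After insert 'gnu': sets bits 4 6 -> bits=0011101
After insert 'eel': sets bits 6 -> bits=0011101
After insert 'dog': sets bits 1 6 -> bits=0111101
After insert 'rat': sets bits 2 5 -> bits=0111111
Not inserted: bat cat owl — query each against bits=0111111:
query bat: checks bit1=1 (all 1) -> maybe => FALSE POSITIVE
query cat: checks bit3=1, bit6=1 (all 1) -> maybe => FALSE POSITIVE
query owl: checks bit2=1, bit3=1 (all 1) -> maybe => FALSE POSITIVE
False positives (alphabetical): bat cat owl

Answer: bat cat owl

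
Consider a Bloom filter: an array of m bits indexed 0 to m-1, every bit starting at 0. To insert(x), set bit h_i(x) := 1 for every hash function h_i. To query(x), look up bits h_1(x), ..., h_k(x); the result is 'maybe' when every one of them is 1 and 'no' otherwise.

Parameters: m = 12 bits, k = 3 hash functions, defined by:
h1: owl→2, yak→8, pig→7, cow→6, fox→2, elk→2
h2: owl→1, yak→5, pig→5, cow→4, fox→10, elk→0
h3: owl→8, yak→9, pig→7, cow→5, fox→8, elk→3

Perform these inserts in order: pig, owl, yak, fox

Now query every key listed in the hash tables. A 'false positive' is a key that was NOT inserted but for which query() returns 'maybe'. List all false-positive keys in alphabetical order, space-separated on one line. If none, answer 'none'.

Answer: none

Derivation:
Start: bits=000000000000
After insert 'pig': sets bits 5 7 -> bits=000001010000
After insert 'owl': sets bits 1 2 8 -> bits=011001011000
After insert 'yak': sets bits 5 8 9 -> bits=011001011100
After insert 'fox': sets bits 2 8 10 -> bits=011001011110
Not inserted: cow elk — query each against bits=011001011110:
query cow: checks bit4=0, bit5=1, bit6=0 (has a 0) -> no => not a false positive
query elk: checks bit0=0, bit2=1, bit3=0 (has a 0) -> no => not a false positive
False positives (alphabetical): none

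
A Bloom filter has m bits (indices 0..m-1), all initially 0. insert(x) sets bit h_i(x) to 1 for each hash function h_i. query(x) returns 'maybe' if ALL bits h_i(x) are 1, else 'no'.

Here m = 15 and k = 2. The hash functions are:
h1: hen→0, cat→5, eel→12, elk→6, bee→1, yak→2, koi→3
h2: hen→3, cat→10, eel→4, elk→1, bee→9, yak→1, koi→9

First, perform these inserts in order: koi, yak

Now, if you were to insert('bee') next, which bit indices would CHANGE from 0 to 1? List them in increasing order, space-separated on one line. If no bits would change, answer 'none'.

Answer: none

Derivation:
Start: bits=000000000000000
After insert 'koi': sets bits 3 9 -> bits=000100000100000
After insert 'yak': sets bits 1 2 -> bits=011100000100000
insert 'bee' would touch bits 1 9; currently bit1=1, bit9=1
Bits that are 0 among those (would change 0->1): none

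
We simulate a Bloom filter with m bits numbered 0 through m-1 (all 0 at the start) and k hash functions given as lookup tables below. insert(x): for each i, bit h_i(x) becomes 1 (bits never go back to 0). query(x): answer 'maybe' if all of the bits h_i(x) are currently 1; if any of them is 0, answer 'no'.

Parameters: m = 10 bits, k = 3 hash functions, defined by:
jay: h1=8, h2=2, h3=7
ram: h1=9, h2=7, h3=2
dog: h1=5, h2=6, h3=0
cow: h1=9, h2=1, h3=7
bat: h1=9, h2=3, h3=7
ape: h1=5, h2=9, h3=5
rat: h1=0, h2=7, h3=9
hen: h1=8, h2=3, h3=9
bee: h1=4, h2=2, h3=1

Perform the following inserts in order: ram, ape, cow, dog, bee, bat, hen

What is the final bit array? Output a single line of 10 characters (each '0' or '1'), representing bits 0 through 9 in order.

Answer: 1111111111

Derivation:
Start: bits=0000000000
After insert 'ram': sets bits 2 7 9 -> bits=0010000101
After insert 'ape': sets bits 5 9 -> bits=0010010101
After insert 'cow': sets bits 1 7 9 -> bits=0110010101
After insert 'dog': sets bits 0 5 6 -> bits=1110011101
After insert 'bee': sets bits 1 2 4 -> bits=1110111101
After insert 'bat': sets bits 3 7 9 -> bits=1111111101
After insert 'hen': sets bits 3 8 9 -> bits=1111111111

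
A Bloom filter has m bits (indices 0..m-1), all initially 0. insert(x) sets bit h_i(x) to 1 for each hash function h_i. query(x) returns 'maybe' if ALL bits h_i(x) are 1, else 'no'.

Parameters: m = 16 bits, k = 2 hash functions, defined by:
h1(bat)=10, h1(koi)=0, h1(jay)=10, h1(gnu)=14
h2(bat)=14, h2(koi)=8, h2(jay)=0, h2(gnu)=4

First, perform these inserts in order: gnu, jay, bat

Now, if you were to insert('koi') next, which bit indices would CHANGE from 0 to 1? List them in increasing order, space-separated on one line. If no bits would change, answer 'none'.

Answer: 8

Derivation:
Start: bits=0000000000000000
After insert 'gnu': sets bits 4 14 -> bits=0000100000000010
After insert 'jay': sets bits 0 10 -> bits=1000100000100010
After insert 'bat': sets bits 10 14 -> bits=1000100000100010
insert 'koi' would touch bits 0 8; currently bit0=1, bit8=0
Bits that are 0 among those (would change 0->1): 8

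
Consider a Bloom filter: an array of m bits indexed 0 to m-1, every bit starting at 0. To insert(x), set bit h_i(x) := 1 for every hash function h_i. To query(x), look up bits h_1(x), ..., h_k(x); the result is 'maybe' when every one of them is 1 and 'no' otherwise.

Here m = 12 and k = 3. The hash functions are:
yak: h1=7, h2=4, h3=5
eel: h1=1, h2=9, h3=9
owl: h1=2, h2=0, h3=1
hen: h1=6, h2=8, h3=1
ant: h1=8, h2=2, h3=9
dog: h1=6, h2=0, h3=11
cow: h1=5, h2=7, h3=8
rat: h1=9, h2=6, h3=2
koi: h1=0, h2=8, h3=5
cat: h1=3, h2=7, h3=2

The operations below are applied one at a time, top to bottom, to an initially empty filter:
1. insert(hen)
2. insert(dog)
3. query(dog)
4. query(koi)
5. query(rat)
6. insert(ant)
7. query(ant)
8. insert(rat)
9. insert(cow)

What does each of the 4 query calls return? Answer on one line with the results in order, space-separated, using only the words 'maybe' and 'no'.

Start: bits=000000000000
Op 1: insert hen -> sets bits 1 6 8 -> bits=010000101000
Op 2: insert dog -> sets bits 0 6 11 -> bits=110000101001
Op 3: query dog -> checks bit0=1, bit6=1, bit11=1 (all 1) -> maybe
Op 4: query koi -> checks bit0=1, bit5=0, bit8=1 (has a 0) -> no
Op 5: query rat -> checks bit2=0, bit6=1, bit9=0 (has a 0) -> no
Op 6: insert ant -> sets bits 2 8 9 -> bits=111000101101
Op 7: query ant -> checks bit2=1, bit8=1, bit9=1 (all 1) -> maybe
Op 8: insert rat -> sets bits 2 6 9 -> bits=111000101101
Op 9: insert cow -> sets bits 5 7 8 -> bits=111001111101
Query results in order: maybe no no maybe

Answer: maybe no no maybe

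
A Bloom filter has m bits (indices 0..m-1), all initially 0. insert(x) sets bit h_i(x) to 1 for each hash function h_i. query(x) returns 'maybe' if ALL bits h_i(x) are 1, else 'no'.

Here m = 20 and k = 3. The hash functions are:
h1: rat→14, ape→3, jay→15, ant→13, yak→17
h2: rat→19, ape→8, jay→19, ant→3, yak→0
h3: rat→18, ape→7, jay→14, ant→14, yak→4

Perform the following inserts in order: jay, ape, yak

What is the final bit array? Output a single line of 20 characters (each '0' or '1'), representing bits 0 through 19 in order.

Start: bits=00000000000000000000
After insert 'jay': sets bits 14 15 19 -> bits=00000000000000110001
After insert 'ape': sets bits 3 7 8 -> bits=00010001100000110001
After insert 'yak': sets bits 0 4 17 -> bits=10011001100000110101

Answer: 10011001100000110101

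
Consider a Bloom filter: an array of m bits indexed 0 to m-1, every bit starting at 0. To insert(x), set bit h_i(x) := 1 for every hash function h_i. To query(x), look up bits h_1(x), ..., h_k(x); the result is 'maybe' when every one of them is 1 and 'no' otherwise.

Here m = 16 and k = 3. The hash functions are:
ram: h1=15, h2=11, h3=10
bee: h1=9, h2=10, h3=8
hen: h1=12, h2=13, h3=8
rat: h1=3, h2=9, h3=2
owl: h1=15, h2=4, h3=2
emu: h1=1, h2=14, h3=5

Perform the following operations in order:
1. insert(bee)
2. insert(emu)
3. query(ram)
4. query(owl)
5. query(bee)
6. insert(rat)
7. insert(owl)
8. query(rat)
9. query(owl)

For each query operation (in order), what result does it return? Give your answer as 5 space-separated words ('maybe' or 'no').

Answer: no no maybe maybe maybe

Derivation:
Start: bits=0000000000000000
Op 1: insert bee -> sets bits 8 9 10 -> bits=0000000011100000
Op 2: insert emu -> sets bits 1 5 14 -> bits=0100010011100010
Op 3: query ram -> checks bit10=1, bit11=0, bit15=0 (has a 0) -> no
Op 4: query owl -> checks bit2=0, bit4=0, bit15=0 (has a 0) -> no
Op 5: query bee -> checks bit8=1, bit9=1, bit10=1 (all 1) -> maybe
Op 6: insert rat -> sets bits 2 3 9 -> bits=0111010011100010
Op 7: insert owl -> sets bits 2 4 15 -> bits=0111110011100011
Op 8: query rat -> checks bit2=1, bit3=1, bit9=1 (all 1) -> maybe
Op 9: query owl -> checks bit2=1, bit4=1, bit15=1 (all 1) -> maybe
Query results in order: no no maybe maybe maybe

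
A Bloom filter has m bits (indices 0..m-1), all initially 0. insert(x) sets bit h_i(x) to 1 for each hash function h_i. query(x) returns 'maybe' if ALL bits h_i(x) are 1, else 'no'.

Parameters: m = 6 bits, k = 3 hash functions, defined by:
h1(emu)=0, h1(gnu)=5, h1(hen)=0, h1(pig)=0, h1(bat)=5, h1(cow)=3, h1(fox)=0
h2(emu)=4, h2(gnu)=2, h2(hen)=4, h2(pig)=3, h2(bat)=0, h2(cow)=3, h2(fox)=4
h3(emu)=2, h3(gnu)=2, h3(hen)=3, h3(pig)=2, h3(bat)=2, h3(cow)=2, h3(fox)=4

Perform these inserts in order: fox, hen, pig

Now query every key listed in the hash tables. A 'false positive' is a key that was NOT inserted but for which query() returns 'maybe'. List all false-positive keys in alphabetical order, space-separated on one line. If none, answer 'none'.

Answer: cow emu

Derivation:
Start: bits=000000
After insert 'fox': sets bits 0 4 -> bits=100010
After insert 'hen': sets bits 0 3 4 -> bits=100110
After insert 'pig': sets bits 0 2 3 -> bits=101110
Not inserted: bat cow emu gnu — query each against bits=101110:
query bat: checks bit0=1, bit2=1, bit5=0 (has a 0) -> no => not a false positive
query cow: checks bit2=1, bit3=1 (all 1) -> maybe => FALSE POSITIVE
query emu: checks bit0=1, bit2=1, bit4=1 (all 1) -> maybe => FALSE POSITIVE
query gnu: checks bit2=1, bit5=0 (has a 0) -> no => not a false positive
False positives (alphabetical): cow emu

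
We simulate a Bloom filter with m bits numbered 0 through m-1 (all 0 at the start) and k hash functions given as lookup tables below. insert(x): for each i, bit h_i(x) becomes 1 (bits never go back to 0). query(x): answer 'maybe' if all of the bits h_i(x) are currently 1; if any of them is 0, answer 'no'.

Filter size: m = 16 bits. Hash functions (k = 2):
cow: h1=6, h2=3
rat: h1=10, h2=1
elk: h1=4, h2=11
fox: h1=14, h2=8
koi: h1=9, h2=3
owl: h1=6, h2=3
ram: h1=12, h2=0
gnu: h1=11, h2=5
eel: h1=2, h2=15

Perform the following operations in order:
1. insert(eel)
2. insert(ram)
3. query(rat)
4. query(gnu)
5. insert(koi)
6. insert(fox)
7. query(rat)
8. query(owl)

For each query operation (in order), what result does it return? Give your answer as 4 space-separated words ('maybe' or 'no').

Start: bits=0000000000000000
Op 1: insert eel -> sets bits 2 15 -> bits=0010000000000001
Op 2: insert ram -> sets bits 0 12 -> bits=1010000000001001
Op 3: query rat -> checks bit1=0, bit10=0 (has a 0) -> no
Op 4: query gnu -> checks bit5=0, bit11=0 (has a 0) -> no
Op 5: insert koi -> sets bits 3 9 -> bits=1011000001001001
Op 6: insert fox -> sets bits 8 14 -> bits=1011000011001011
Op 7: query rat -> checks bit1=0, bit10=0 (has a 0) -> no
Op 8: query owl -> checks bit3=1, bit6=0 (has a 0) -> no
Query results in order: no no no no

Answer: no no no no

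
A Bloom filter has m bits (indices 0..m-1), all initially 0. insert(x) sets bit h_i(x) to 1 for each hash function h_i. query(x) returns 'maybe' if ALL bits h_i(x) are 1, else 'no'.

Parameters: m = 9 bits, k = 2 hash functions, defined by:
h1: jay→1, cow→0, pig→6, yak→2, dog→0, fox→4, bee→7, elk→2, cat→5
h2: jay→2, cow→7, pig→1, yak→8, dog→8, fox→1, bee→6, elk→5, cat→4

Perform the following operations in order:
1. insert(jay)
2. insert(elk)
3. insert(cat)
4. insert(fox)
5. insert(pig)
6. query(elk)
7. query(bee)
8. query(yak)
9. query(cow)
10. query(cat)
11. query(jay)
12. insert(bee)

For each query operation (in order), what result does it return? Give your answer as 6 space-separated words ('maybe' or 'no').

Answer: maybe no no no maybe maybe

Derivation:
Start: bits=000000000
Op 1: insert jay -> sets bits 1 2 -> bits=011000000
Op 2: insert elk -> sets bits 2 5 -> bits=011001000
Op 3: insert cat -> sets bits 4 5 -> bits=011011000
Op 4: insert fox -> sets bits 1 4 -> bits=011011000
Op 5: insert pig -> sets bits 1 6 -> bits=011011100
Op 6: query elk -> checks bit2=1, bit5=1 (all 1) -> maybe
Op 7: query bee -> checks bit6=1, bit7=0 (has a 0) -> no
Op 8: query yak -> checks bit2=1, bit8=0 (has a 0) -> no
Op 9: query cow -> checks bit0=0, bit7=0 (has a 0) -> no
Op 10: query cat -> checks bit4=1, bit5=1 (all 1) -> maybe
Op 11: query jay -> checks bit1=1, bit2=1 (all 1) -> maybe
Op 12: insert bee -> sets bits 6 7 -> bits=011011110
Query results in order: maybe no no no maybe maybe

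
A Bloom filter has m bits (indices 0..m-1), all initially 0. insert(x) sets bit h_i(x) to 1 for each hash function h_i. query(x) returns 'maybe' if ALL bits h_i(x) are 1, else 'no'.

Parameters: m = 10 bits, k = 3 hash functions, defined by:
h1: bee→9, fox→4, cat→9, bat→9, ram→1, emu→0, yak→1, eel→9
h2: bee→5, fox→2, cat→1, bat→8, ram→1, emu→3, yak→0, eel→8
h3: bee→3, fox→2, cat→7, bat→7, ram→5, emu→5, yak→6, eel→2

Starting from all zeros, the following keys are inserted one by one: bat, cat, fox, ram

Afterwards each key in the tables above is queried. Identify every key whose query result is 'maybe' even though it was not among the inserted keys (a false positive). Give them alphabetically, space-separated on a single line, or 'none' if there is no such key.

Start: bits=0000000000
After insert 'bat': sets bits 7 8 9 -> bits=0000000111
After insert 'cat': sets bits 1 7 9 -> bits=0100000111
After insert 'fox': sets bits 2 4 -> bits=0110100111
After insert 'ram': sets bits 1 5 -> bits=0110110111
Not inserted: bee eel emu yak — query each against bits=0110110111:
query bee: checks bit3=0, bit5=1, bit9=1 (has a 0) -> no => not a false positive
query eel: checks bit2=1, bit8=1, bit9=1 (all 1) -> maybe => FALSE POSITIVE
query emu: checks bit0=0, bit3=0, bit5=1 (has a 0) -> no => not a false positive
query yak: checks bit0=0, bit1=1, bit6=0 (has a 0) -> no => not a false positive
False positives (alphabetical): eel

Answer: eel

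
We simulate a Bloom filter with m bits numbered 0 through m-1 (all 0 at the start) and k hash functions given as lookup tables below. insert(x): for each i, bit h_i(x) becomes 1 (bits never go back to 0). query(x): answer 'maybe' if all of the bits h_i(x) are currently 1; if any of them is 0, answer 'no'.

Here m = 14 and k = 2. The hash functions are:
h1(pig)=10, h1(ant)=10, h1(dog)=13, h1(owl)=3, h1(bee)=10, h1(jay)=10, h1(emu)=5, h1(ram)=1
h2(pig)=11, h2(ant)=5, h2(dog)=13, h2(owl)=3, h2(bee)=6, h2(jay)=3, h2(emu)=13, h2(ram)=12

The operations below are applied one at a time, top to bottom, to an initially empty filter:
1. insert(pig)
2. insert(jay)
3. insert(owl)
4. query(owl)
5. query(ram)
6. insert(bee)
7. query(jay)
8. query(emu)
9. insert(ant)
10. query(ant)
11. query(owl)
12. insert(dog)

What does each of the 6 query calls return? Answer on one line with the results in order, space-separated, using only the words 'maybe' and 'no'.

Answer: maybe no maybe no maybe maybe

Derivation:
Start: bits=00000000000000
Op 1: insert pig -> sets bits 10 11 -> bits=00000000001100
Op 2: insert jay -> sets bits 3 10 -> bits=00010000001100
Op 3: insert owl -> sets bits 3 -> bits=00010000001100
Op 4: query owl -> checks bit3=1 (all 1) -> maybe
Op 5: query ram -> checks bit1=0, bit12=0 (has a 0) -> no
Op 6: insert bee -> sets bits 6 10 -> bits=00010010001100
Op 7: query jay -> checks bit3=1, bit10=1 (all 1) -> maybe
Op 8: query emu -> checks bit5=0, bit13=0 (has a 0) -> no
Op 9: insert ant -> sets bits 5 10 -> bits=00010110001100
Op 10: query ant -> checks bit5=1, bit10=1 (all 1) -> maybe
Op 11: query owl -> checks bit3=1 (all 1) -> maybe
Op 12: insert dog -> sets bits 13 -> bits=00010110001101
Query results in order: maybe no maybe no maybe maybe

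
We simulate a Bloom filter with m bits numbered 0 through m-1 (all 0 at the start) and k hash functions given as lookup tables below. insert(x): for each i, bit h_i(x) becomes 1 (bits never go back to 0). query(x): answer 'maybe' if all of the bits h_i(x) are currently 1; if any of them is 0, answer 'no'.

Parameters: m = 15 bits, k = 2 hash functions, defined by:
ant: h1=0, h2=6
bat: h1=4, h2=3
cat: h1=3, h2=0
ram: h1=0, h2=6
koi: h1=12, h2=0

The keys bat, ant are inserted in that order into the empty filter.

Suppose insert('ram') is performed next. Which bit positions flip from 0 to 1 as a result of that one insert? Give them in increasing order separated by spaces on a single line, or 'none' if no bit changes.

Start: bits=000000000000000
After insert 'bat': sets bits 3 4 -> bits=000110000000000
After insert 'ant': sets bits 0 6 -> bits=100110100000000
insert 'ram' would touch bits 0 6; currently bit0=1, bit6=1
Bits that are 0 among those (would change 0->1): none

Answer: none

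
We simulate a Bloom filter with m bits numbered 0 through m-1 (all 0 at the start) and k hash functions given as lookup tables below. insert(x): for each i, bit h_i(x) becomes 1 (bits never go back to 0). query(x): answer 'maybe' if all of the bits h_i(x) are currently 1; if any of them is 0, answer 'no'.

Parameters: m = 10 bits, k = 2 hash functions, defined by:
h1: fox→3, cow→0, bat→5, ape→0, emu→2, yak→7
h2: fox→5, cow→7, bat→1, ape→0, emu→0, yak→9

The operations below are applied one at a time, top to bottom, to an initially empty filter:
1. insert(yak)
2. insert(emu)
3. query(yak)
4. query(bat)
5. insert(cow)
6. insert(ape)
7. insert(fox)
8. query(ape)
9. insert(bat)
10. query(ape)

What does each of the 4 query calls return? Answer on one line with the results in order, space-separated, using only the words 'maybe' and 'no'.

Start: bits=0000000000
Op 1: insert yak -> sets bits 7 9 -> bits=0000000101
Op 2: insert emu -> sets bits 0 2 -> bits=1010000101
Op 3: query yak -> checks bit7=1, bit9=1 (all 1) -> maybe
Op 4: query bat -> checks bit1=0, bit5=0 (has a 0) -> no
Op 5: insert cow -> sets bits 0 7 -> bits=1010000101
Op 6: insert ape -> sets bits 0 -> bits=1010000101
Op 7: insert fox -> sets bits 3 5 -> bits=1011010101
Op 8: query ape -> checks bit0=1 (all 1) -> maybe
Op 9: insert bat -> sets bits 1 5 -> bits=1111010101
Op 10: query ape -> checks bit0=1 (all 1) -> maybe
Query results in order: maybe no maybe maybe

Answer: maybe no maybe maybe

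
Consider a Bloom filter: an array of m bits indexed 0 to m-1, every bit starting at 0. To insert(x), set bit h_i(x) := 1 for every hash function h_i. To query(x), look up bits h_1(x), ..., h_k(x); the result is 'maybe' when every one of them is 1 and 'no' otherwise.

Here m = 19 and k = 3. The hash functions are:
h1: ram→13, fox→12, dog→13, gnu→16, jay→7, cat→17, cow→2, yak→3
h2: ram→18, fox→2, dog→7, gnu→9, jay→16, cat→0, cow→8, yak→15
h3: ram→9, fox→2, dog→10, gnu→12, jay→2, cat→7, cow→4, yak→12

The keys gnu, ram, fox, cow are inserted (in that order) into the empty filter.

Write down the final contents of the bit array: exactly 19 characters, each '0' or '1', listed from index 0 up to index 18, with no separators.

Start: bits=0000000000000000000
After insert 'gnu': sets bits 9 12 16 -> bits=0000000001001000100
After insert 'ram': sets bits 9 13 18 -> bits=0000000001001100101
After insert 'fox': sets bits 2 12 -> bits=0010000001001100101
After insert 'cow': sets bits 2 4 8 -> bits=0010100011001100101

Answer: 0010100011001100101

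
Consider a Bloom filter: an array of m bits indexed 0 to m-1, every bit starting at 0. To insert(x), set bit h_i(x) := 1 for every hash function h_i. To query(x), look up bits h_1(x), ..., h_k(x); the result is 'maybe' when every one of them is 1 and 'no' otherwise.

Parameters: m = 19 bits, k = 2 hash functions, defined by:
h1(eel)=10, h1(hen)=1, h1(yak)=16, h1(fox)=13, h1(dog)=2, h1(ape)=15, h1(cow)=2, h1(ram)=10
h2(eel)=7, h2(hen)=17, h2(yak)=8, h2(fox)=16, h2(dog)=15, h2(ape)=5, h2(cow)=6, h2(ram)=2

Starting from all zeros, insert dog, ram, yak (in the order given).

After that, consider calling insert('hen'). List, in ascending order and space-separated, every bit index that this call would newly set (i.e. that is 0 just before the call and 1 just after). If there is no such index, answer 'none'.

Start: bits=0000000000000000000
After insert 'dog': sets bits 2 15 -> bits=0010000000000001000
After insert 'ram': sets bits 2 10 -> bits=0010000000100001000
After insert 'yak': sets bits 8 16 -> bits=0010000010100001100
insert 'hen' would touch bits 1 17; currently bit1=0, bit17=0
Bits that are 0 among those (would change 0->1): 1 17

Answer: 1 17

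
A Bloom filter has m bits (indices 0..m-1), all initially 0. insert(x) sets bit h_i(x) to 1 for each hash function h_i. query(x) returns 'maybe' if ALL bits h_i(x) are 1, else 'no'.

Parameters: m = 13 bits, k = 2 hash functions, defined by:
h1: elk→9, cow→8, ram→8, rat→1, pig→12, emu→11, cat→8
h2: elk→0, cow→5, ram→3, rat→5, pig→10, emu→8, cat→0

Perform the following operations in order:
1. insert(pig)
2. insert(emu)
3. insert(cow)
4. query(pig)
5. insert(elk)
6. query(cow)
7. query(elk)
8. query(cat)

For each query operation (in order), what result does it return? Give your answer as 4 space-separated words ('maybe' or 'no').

Start: bits=0000000000000
Op 1: insert pig -> sets bits 10 12 -> bits=0000000000101
Op 2: insert emu -> sets bits 8 11 -> bits=0000000010111
Op 3: insert cow -> sets bits 5 8 -> bits=0000010010111
Op 4: query pig -> checks bit10=1, bit12=1 (all 1) -> maybe
Op 5: insert elk -> sets bits 0 9 -> bits=1000010011111
Op 6: query cow -> checks bit5=1, bit8=1 (all 1) -> maybe
Op 7: query elk -> checks bit0=1, bit9=1 (all 1) -> maybe
Op 8: query cat -> checks bit0=1, bit8=1 (all 1) -> maybe
Query results in order: maybe maybe maybe maybe

Answer: maybe maybe maybe maybe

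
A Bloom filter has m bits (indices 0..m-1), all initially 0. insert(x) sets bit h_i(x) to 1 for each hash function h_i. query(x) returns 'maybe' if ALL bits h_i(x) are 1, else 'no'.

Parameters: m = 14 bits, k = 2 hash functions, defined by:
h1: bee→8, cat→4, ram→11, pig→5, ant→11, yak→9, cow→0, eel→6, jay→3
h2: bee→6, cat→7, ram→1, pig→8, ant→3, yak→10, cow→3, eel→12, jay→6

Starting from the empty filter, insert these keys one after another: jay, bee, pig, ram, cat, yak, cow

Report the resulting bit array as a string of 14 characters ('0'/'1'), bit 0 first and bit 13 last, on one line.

Start: bits=00000000000000
After insert 'jay': sets bits 3 6 -> bits=00010010000000
After insert 'bee': sets bits 6 8 -> bits=00010010100000
After insert 'pig': sets bits 5 8 -> bits=00010110100000
After insert 'ram': sets bits 1 11 -> bits=01010110100100
After insert 'cat': sets bits 4 7 -> bits=01011111100100
After insert 'yak': sets bits 9 10 -> bits=01011111111100
After insert 'cow': sets bits 0 3 -> bits=11011111111100

Answer: 11011111111100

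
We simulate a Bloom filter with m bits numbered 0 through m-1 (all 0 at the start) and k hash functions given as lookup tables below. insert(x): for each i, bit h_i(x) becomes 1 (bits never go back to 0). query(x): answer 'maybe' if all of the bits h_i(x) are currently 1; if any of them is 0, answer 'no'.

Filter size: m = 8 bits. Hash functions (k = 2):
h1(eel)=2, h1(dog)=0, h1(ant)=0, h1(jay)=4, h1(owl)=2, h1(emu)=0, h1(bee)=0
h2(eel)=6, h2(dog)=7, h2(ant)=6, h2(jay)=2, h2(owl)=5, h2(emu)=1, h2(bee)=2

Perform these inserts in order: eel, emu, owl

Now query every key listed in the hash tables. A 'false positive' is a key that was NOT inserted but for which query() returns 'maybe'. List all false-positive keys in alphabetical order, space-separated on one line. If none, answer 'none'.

Answer: ant bee

Derivation:
Start: bits=00000000
After insert 'eel': sets bits 2 6 -> bits=00100010
After insert 'emu': sets bits 0 1 -> bits=11100010
After insert 'owl': sets bits 2 5 -> bits=11100110
Not inserted: ant bee dog jay — query each against bits=11100110:
query ant: checks bit0=1, bit6=1 (all 1) -> maybe => FALSE POSITIVE
query bee: checks bit0=1, bit2=1 (all 1) -> maybe => FALSE POSITIVE
query dog: checks bit0=1, bit7=0 (has a 0) -> no => not a false positive
query jay: checks bit2=1, bit4=0 (has a 0) -> no => not a false positive
False positives (alphabetical): ant bee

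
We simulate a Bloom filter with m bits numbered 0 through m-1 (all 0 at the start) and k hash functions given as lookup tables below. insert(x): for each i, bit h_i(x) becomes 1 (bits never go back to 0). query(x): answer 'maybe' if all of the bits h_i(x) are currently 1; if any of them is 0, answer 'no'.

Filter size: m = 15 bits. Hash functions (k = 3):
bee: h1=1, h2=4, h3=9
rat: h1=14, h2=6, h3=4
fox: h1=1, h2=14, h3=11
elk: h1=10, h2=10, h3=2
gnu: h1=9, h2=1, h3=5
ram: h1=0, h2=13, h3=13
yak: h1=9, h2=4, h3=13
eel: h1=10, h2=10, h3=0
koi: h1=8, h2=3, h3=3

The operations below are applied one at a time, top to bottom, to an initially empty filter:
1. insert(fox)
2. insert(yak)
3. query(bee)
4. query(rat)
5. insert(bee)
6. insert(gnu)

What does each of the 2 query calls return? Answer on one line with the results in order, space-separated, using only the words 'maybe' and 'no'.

Answer: maybe no

Derivation:
Start: bits=000000000000000
Op 1: insert fox -> sets bits 1 11 14 -> bits=010000000001001
Op 2: insert yak -> sets bits 4 9 13 -> bits=010010000101011
Op 3: query bee -> checks bit1=1, bit4=1, bit9=1 (all 1) -> maybe
Op 4: query rat -> checks bit4=1, bit6=0, bit14=1 (has a 0) -> no
Op 5: insert bee -> sets bits 1 4 9 -> bits=010010000101011
Op 6: insert gnu -> sets bits 1 5 9 -> bits=010011000101011
Query results in order: maybe no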